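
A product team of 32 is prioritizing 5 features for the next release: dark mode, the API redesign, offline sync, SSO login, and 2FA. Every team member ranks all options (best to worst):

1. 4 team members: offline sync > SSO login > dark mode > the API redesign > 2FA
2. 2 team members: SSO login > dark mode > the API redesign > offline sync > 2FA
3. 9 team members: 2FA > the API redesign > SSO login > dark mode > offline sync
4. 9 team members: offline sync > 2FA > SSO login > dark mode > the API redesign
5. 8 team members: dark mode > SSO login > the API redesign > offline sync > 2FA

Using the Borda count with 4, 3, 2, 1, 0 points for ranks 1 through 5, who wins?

dark mode: 4·2 + 2·3 + 9·1 + 9·1 + 8·4 = 64
the API redesign: 4·1 + 2·2 + 9·3 + 9·0 + 8·2 = 51
offline sync: 4·4 + 2·1 + 9·0 + 9·4 + 8·1 = 62
SSO login: 4·3 + 2·4 + 9·2 + 9·2 + 8·3 = 80
2FA: 4·0 + 2·0 + 9·4 + 9·3 + 8·0 = 63
SSO login has the highest Borda score (80).

SSO login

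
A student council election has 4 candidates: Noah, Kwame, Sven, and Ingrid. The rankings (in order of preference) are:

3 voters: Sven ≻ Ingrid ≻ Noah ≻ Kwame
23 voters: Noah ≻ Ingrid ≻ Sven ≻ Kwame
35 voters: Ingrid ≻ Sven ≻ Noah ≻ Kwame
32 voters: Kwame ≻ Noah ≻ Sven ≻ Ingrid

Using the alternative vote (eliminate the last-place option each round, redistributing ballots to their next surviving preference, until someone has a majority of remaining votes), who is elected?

Round 1: Noah 23, Kwame 32, Sven 3, Ingrid 35. Eliminate Sven.
Round 2: Noah 23, Kwame 32, Ingrid 38. Eliminate Noah.
Round 3: Kwame 32, Ingrid 61. Ingrid has a majority.

Ingrid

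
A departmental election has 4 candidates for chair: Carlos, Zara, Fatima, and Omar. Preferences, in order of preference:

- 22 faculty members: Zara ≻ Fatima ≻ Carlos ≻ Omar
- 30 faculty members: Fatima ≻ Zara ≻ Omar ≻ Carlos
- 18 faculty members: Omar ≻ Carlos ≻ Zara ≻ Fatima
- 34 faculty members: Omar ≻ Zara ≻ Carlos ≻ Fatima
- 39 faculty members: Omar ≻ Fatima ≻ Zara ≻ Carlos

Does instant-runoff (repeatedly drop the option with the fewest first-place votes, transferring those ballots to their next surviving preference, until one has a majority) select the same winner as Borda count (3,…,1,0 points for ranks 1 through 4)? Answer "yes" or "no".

yes

Instant-runoff — R1 Carlos 0, Zara 22, Fatima 30, Omar 91 (Omar winner). Winner: Omar.
Borda — scores: Carlos 92, Zara 251, Fatima 212, Omar 303. Winner: Omar.
The two methods agree.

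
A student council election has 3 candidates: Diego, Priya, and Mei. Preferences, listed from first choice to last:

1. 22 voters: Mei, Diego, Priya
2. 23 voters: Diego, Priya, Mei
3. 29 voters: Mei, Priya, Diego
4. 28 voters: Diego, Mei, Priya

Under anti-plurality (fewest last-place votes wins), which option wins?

Last-place votes: Diego 29, Priya 50, Mei 23.
Mei is ranked last by the fewest voters, so Mei wins.

Mei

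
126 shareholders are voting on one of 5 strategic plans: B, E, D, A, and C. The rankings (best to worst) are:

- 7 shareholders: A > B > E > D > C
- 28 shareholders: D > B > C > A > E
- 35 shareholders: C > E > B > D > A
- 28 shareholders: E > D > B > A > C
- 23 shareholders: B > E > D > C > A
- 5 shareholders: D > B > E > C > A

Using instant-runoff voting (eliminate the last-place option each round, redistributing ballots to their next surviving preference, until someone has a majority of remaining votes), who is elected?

Round 1: B 23, E 28, D 33, A 7, C 35. Eliminate A.
Round 2: B 30, E 28, D 33, C 35. Eliminate E.
Round 3: B 30, D 61, C 35. Eliminate B.
Round 4: D 91, C 35. D has a majority.

D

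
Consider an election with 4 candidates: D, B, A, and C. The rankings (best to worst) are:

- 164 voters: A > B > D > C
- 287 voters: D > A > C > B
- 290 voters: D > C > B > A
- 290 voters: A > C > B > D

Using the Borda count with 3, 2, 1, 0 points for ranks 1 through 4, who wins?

A

D: 164·1 + 287·3 + 290·3 + 290·0 = 1895
B: 164·2 + 287·0 + 290·1 + 290·1 = 908
A: 164·3 + 287·2 + 290·0 + 290·3 = 1936
C: 164·0 + 287·1 + 290·2 + 290·2 = 1447
A has the highest Borda score (1936).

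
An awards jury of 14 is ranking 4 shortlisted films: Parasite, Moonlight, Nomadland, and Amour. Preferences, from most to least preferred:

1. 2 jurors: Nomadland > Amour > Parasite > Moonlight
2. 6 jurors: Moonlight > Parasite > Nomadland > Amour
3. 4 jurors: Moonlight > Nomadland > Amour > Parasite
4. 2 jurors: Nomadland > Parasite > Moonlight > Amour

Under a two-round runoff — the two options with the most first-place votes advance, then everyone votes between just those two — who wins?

Round 1 first-place votes: Parasite 0, Moonlight 10, Nomadland 4, Amour 0.
Moonlight and Nomadland advance.
Runoff: Moonlight is preferred to Nomadland by 10 voters; Nomadland by 4.
Moonlight wins the runoff.

Moonlight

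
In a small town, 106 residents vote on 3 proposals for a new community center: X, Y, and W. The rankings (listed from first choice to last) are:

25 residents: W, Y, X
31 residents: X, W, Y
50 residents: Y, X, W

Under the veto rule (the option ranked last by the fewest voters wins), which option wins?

X

Last-place votes: X 25, Y 31, W 50.
X is ranked last by the fewest voters, so X wins.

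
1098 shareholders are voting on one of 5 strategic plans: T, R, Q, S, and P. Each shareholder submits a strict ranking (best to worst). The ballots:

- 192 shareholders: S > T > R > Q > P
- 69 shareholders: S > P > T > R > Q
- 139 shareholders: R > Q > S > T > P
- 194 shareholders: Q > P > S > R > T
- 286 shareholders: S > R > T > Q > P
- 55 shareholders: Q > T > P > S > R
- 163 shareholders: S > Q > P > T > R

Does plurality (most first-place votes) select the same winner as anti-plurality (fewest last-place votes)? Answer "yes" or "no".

yes

Plurality — first-place votes: T 0, R 139, Q 249, S 710, P 0. Winner: S.
Anti-plurality — last-place votes: T 194, R 218, Q 69, S 0, P 617. Winner: S.
The two methods agree.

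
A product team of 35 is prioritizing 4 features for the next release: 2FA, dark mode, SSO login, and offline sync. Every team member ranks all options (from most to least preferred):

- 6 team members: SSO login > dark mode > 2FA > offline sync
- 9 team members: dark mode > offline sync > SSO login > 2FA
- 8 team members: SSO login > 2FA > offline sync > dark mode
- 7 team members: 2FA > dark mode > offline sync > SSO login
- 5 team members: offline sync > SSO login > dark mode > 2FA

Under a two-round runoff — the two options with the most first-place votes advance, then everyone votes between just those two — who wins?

Round 1 first-place votes: 2FA 7, dark mode 9, SSO login 14, offline sync 5.
SSO login and dark mode advance.
Runoff: SSO login is preferred to dark mode by 19 voters; dark mode by 16.
SSO login wins the runoff.

SSO login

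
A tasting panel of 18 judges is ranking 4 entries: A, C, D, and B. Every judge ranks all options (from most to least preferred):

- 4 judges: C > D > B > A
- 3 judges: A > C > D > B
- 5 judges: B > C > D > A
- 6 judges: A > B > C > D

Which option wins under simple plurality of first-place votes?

A

First-place votes: A 9, C 4, D 0, B 5.
A has the most first-place votes.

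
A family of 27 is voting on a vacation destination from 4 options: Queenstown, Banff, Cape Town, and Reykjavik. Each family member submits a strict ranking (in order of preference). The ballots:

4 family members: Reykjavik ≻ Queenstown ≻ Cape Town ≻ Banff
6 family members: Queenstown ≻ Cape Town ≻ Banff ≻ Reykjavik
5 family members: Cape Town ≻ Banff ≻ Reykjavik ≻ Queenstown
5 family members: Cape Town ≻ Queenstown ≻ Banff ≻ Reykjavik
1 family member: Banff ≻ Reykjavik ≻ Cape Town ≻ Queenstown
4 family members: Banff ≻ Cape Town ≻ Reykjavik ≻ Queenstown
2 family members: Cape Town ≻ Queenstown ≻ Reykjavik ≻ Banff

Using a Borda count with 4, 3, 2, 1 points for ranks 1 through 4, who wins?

Queenstown: 4·3 + 6·4 + 5·1 + 5·3 + 1·1 + 4·1 + 2·3 = 67
Banff: 4·1 + 6·2 + 5·3 + 5·2 + 1·4 + 4·4 + 2·1 = 63
Cape Town: 4·2 + 6·3 + 5·4 + 5·4 + 1·2 + 4·3 + 2·4 = 88
Reykjavik: 4·4 + 6·1 + 5·2 + 5·1 + 1·3 + 4·2 + 2·2 = 52
Cape Town has the highest Borda score (88).

Cape Town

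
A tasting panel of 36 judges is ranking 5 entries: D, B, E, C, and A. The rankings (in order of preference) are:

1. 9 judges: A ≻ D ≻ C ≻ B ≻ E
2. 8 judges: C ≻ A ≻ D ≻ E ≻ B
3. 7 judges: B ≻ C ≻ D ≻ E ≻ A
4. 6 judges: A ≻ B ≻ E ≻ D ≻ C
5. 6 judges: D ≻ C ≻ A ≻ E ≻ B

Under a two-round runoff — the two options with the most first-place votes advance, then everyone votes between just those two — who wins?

C

Round 1 first-place votes: D 6, B 7, E 0, C 8, A 15.
A and C advance.
Runoff: A is preferred to C by 15 voters; C by 21.
C wins the runoff.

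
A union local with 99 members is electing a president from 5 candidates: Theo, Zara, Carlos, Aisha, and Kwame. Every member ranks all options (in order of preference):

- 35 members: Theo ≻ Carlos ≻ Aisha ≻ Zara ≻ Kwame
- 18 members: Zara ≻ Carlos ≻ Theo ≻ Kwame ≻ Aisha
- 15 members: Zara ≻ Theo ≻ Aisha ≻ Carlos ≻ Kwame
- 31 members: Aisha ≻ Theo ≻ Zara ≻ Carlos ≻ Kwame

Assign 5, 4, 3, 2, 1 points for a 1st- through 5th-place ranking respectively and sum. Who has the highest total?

Theo: 35·5 + 18·3 + 15·4 + 31·4 = 413
Zara: 35·2 + 18·5 + 15·5 + 31·3 = 328
Carlos: 35·4 + 18·4 + 15·2 + 31·2 = 304
Aisha: 35·3 + 18·1 + 15·3 + 31·5 = 323
Kwame: 35·1 + 18·2 + 15·1 + 31·1 = 117
Theo has the highest Borda score (413).

Theo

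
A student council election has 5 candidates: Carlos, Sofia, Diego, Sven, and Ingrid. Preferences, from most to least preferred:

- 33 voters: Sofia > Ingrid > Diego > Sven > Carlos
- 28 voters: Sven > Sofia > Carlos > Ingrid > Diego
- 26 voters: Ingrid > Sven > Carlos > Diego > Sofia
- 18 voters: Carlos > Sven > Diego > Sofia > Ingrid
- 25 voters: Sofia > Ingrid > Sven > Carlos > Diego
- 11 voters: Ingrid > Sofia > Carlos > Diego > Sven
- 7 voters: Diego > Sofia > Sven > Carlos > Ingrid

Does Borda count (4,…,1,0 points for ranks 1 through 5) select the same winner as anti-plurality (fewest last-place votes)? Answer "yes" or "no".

no

Borda — scores: Carlos 234, Sofia 388, Diego 167, Sven 341, Ingrid 350. Winner: Sofia.
Anti-plurality — last-place votes: Carlos 33, Sofia 26, Diego 53, Sven 11, Ingrid 25. Winner: Sven.
The two methods disagree.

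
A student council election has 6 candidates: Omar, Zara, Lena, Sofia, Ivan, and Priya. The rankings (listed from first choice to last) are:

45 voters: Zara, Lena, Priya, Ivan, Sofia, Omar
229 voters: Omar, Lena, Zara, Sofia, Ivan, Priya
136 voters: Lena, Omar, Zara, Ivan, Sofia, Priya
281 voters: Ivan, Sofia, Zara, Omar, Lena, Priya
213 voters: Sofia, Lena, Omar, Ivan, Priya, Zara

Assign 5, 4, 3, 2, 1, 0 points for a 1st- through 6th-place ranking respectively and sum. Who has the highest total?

Lena

Omar: 45·0 + 229·5 + 136·4 + 281·2 + 213·3 = 2890
Zara: 45·5 + 229·3 + 136·3 + 281·3 + 213·0 = 2163
Lena: 45·4 + 229·4 + 136·5 + 281·1 + 213·4 = 2909
Sofia: 45·1 + 229·2 + 136·1 + 281·4 + 213·5 = 2828
Ivan: 45·2 + 229·1 + 136·2 + 281·5 + 213·2 = 2422
Priya: 45·3 + 229·0 + 136·0 + 281·0 + 213·1 = 348
Lena has the highest Borda score (2909).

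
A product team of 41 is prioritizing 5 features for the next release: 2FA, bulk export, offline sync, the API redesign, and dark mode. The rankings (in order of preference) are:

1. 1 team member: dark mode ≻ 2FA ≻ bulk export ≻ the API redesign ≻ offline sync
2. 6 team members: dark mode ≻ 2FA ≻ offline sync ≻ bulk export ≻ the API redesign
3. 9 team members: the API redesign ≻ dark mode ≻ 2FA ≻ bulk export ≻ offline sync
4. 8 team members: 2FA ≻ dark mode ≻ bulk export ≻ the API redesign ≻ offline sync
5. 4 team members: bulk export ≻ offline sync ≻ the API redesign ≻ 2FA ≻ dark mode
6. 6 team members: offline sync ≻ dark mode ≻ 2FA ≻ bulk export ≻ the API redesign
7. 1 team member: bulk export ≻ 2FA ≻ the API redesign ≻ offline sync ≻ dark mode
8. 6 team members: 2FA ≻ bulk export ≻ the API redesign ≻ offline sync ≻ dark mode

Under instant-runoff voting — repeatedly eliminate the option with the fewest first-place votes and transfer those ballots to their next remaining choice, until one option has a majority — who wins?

2FA

Round 1: 2FA 14, bulk export 5, offline sync 6, the API redesign 9, dark mode 7. Eliminate bulk export.
Round 2: 2FA 15, offline sync 10, the API redesign 9, dark mode 7. Eliminate dark mode.
Round 3: 2FA 22, offline sync 10, the API redesign 9. 2FA has a majority.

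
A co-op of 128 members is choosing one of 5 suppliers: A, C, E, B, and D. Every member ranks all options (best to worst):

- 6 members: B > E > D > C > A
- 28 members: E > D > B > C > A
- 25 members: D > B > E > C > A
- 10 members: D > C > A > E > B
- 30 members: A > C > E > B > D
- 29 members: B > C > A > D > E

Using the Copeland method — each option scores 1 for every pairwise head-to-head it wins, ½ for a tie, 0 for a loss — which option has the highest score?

B

A: beats E; loses to C, B, and D → score 1.
C: beats A and E; loses to B and D → score 2.
E: beats B; ties D; loses to A and C → score 1.5.
B: beats A, C, and D; loses to E → score 3.
D: beats A and C; ties E; loses to B → score 2.5.
B has the best pairwise record.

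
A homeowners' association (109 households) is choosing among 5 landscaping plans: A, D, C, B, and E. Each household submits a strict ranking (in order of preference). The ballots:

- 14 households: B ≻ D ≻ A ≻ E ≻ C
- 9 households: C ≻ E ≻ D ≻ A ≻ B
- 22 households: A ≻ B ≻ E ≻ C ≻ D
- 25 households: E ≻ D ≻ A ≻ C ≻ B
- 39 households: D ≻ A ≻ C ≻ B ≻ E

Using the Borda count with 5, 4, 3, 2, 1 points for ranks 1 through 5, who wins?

A

A: 14·3 + 9·2 + 22·5 + 25·3 + 39·4 = 401
D: 14·4 + 9·3 + 22·1 + 25·4 + 39·5 = 400
C: 14·1 + 9·5 + 22·2 + 25·2 + 39·3 = 270
B: 14·5 + 9·1 + 22·4 + 25·1 + 39·2 = 270
E: 14·2 + 9·4 + 22·3 + 25·5 + 39·1 = 294
A has the highest Borda score (401).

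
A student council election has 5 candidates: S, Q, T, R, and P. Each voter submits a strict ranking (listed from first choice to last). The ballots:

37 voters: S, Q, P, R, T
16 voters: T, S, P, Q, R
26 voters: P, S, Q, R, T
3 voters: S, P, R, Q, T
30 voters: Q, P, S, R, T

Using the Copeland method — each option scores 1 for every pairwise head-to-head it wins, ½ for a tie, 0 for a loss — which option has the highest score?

S: beats Q, T, and R; ties P → score 3.5.
Q: beats T, R, and P; loses to S → score 3.
T: loses to S, Q, R, and P → score 0.
R: beats T; loses to S, Q, and P → score 1.
P: beats T and R; ties S; loses to Q → score 2.5.
S has the best pairwise record.

S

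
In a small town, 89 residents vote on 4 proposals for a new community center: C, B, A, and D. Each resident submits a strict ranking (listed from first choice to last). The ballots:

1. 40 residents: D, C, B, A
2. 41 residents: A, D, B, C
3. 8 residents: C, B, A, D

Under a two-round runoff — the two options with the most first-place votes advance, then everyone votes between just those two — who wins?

A

Round 1 first-place votes: C 8, B 0, A 41, D 40.
A and D advance.
Runoff: A is preferred to D by 49 voters; D by 40.
A wins the runoff.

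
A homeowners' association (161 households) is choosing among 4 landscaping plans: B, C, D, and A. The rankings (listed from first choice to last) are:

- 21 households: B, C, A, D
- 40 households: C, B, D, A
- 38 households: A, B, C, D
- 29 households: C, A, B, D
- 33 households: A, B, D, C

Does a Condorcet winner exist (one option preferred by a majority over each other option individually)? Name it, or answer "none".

Checking pairwise contests:
A beats B 100–61.
B beats C 92–69.
B beats D 161–0.
C beats A 90–71.
Every option loses at least one head-to-head, so there is no Condorcet winner.

none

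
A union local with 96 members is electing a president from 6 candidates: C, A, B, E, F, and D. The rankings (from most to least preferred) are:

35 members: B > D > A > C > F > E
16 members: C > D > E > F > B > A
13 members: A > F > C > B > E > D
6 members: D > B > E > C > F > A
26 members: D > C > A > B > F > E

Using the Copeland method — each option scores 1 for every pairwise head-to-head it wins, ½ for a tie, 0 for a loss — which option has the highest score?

D

C: beats B, E, and F; ties A; loses to D → score 3.5.
A: beats E and F; ties C; loses to B and D → score 2.5.
B: beats A, E, and F; ties D; loses to C → score 3.5.
E: loses to C, A, B, F, and D → score 0.
F: beats E; loses to C, A, B, and D → score 1.
D: beats C, A, E, and F; ties B → score 4.5.
D has the best pairwise record.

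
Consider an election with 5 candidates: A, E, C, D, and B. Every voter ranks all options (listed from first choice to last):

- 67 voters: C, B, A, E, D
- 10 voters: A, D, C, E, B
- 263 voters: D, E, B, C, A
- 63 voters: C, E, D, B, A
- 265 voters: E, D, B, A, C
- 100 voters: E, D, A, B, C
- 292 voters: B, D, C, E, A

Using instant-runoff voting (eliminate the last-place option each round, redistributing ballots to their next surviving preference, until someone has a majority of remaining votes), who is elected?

Round 1: A 10, E 365, C 130, D 263, B 292. Eliminate A.
Round 2: E 365, C 130, D 273, B 292. Eliminate C.
Round 3: E 428, D 273, B 359. Eliminate D.
Round 4: E 701, B 359. E has a majority.

E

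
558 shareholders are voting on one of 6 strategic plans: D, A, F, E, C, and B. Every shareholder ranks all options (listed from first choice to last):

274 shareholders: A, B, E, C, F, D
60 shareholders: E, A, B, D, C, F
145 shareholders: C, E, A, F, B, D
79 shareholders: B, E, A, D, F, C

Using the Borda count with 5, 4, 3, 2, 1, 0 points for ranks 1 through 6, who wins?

D: 274·0 + 60·2 + 145·0 + 79·2 = 278
A: 274·5 + 60·4 + 145·3 + 79·3 = 2282
F: 274·1 + 60·0 + 145·2 + 79·1 = 643
E: 274·3 + 60·5 + 145·4 + 79·4 = 2018
C: 274·2 + 60·1 + 145·5 + 79·0 = 1333
B: 274·4 + 60·3 + 145·1 + 79·5 = 1816
A has the highest Borda score (2282).

A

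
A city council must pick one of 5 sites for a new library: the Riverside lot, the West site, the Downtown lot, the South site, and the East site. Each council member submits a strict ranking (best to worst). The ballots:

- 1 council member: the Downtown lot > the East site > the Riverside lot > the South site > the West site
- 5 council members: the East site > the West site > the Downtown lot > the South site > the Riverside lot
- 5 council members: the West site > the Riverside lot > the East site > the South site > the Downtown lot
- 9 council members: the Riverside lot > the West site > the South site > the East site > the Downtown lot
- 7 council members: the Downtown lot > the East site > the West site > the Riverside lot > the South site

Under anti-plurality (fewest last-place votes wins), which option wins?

the East site

Last-place votes: the Riverside lot 5, the West site 1, the Downtown lot 14, the South site 7, the East site 0.
the East site is ranked last by the fewest voters, so the East site wins.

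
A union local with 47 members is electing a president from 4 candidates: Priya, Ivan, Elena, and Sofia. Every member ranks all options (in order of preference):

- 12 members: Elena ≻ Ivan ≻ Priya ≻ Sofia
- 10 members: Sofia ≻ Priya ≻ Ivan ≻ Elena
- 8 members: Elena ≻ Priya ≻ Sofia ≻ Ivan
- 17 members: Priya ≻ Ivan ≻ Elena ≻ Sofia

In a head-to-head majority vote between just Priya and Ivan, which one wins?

Priya

Voters preferring Priya to Ivan: 35; preferring Ivan to Priya: 12.
Priya wins the head-to-head.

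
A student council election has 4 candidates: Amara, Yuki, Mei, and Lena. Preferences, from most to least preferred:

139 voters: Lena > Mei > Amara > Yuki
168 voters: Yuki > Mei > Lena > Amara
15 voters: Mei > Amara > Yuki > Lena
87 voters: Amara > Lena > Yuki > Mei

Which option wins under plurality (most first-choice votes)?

First-place votes: Amara 87, Yuki 168, Mei 15, Lena 139.
Yuki has the most first-place votes.

Yuki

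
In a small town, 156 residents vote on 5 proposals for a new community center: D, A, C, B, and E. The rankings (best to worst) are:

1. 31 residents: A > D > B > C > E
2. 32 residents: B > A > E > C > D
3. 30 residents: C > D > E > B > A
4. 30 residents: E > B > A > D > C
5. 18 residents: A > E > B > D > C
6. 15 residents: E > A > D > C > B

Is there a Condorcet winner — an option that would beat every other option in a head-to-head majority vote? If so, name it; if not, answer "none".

Checking pairwise contests:
A beats D 126–30.
B beats A 92–64.
D beats C 94–62.
E beats B 93–63.
A beats E 81–75.
Every option loses at least one head-to-head, so there is no Condorcet winner.

none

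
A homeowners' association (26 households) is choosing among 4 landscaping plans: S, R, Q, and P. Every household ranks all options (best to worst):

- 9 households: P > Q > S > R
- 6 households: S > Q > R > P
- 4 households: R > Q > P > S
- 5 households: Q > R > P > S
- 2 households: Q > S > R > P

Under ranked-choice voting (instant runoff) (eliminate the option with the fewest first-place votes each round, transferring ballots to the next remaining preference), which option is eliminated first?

R

Round 1: S 6, R 4, Q 7, P 9. Eliminate R.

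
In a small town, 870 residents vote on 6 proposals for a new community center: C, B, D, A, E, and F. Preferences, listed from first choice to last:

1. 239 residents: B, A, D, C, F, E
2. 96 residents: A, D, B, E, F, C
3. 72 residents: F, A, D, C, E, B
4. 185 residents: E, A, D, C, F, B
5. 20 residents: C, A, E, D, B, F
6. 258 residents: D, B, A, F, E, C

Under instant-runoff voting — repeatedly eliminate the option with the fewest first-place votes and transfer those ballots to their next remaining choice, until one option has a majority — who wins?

Round 1: C 20, B 239, D 258, A 96, E 185, F 72. Eliminate C.
Round 2: B 239, D 258, A 116, E 185, F 72. Eliminate F.
Round 3: B 239, D 258, A 188, E 185. Eliminate E.
Round 4: B 239, D 258, A 373. Eliminate B.
Round 5: D 258, A 612. A has a majority.

A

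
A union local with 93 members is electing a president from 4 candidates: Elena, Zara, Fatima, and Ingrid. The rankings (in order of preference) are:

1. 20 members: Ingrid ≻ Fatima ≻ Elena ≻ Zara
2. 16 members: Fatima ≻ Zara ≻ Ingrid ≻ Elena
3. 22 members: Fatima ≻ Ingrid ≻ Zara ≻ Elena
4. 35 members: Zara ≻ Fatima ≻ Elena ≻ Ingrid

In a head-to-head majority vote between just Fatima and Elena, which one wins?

Voters preferring Fatima to Elena: 93; preferring Elena to Fatima: 0.
Fatima wins the head-to-head.

Fatima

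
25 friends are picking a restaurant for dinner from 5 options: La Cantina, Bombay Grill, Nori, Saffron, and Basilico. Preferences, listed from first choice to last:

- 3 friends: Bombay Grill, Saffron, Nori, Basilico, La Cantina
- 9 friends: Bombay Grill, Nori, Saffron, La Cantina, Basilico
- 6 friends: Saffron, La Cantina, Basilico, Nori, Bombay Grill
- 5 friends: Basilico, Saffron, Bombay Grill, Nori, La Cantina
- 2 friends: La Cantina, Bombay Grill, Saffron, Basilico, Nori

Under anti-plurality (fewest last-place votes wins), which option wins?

Saffron

Last-place votes: La Cantina 8, Bombay Grill 6, Nori 2, Saffron 0, Basilico 9.
Saffron is ranked last by the fewest voters, so Saffron wins.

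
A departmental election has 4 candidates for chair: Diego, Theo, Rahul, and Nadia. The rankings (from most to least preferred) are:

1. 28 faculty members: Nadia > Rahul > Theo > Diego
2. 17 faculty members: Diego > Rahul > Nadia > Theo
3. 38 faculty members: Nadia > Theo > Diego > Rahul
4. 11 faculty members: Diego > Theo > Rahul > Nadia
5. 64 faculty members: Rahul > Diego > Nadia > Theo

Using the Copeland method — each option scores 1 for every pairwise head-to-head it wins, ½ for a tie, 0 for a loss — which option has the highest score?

Rahul

Diego: beats Theo and Nadia; loses to Rahul → score 2.
Theo: loses to Diego, Rahul, and Nadia → score 0.
Rahul: beats Diego, Theo, and Nadia → score 3.
Nadia: beats Theo; loses to Diego and Rahul → score 1.
Rahul has the best pairwise record.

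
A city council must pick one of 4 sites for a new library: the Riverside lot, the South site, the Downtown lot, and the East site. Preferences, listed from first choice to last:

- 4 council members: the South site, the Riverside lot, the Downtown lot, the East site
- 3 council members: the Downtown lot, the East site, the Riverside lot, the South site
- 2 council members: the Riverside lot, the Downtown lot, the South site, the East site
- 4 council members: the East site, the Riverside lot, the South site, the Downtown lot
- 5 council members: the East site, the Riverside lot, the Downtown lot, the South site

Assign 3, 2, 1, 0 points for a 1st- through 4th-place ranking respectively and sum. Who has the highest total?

the Riverside lot: 4·2 + 3·1 + 2·3 + 4·2 + 5·2 = 35
the South site: 4·3 + 3·0 + 2·1 + 4·1 + 5·0 = 18
the Downtown lot: 4·1 + 3·3 + 2·2 + 4·0 + 5·1 = 22
the East site: 4·0 + 3·2 + 2·0 + 4·3 + 5·3 = 33
the Riverside lot has the highest Borda score (35).

the Riverside lot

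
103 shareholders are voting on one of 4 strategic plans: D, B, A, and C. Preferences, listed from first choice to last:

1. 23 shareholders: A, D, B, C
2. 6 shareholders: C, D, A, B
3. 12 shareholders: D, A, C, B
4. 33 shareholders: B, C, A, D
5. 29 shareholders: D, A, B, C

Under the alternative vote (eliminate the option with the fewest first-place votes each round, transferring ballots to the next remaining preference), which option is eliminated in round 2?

Round 1: D 41, B 33, A 23, C 6. Eliminate C.
Round 2: D 47, B 33, A 23. Eliminate A.

A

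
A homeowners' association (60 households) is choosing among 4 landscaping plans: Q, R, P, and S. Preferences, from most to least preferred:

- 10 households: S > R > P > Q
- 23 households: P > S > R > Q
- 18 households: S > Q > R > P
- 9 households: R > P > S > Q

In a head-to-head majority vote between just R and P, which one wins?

R

Voters preferring R to P: 37; preferring P to R: 23.
R wins the head-to-head.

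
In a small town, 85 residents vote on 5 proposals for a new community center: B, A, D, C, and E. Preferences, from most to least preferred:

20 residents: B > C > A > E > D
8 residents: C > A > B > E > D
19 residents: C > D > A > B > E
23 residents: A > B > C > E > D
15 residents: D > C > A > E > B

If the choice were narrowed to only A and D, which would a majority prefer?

Voters preferring A to D: 51; preferring D to A: 34.
A wins the head-to-head.

A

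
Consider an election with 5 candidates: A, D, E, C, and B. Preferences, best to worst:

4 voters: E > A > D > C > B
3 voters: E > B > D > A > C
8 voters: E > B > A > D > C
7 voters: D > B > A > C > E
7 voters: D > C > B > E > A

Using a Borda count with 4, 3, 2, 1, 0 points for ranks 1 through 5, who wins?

A: 4·3 + 3·1 + 8·2 + 7·2 + 7·0 = 45
D: 4·2 + 3·2 + 8·1 + 7·4 + 7·4 = 78
E: 4·4 + 3·4 + 8·4 + 7·0 + 7·1 = 67
C: 4·1 + 3·0 + 8·0 + 7·1 + 7·3 = 32
B: 4·0 + 3·3 + 8·3 + 7·3 + 7·2 = 68
D has the highest Borda score (78).

D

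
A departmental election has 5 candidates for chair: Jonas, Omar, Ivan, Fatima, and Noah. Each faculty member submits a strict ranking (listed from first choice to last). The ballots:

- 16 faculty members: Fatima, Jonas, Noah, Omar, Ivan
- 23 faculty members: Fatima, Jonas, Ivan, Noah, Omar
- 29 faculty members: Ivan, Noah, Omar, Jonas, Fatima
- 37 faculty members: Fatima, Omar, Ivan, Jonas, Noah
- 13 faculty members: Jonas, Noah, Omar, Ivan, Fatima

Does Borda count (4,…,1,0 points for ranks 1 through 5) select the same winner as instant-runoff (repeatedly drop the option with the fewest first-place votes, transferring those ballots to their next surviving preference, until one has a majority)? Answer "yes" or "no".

yes

Borda — scores: Jonas 235, Omar 211, Ivan 249, Fatima 304, Noah 181. Winner: Fatima.
Instant-runoff — R1 Jonas 13, Omar 0, Ivan 29, Fatima 76, Noah 0 (Fatima winner). Winner: Fatima.
The two methods agree.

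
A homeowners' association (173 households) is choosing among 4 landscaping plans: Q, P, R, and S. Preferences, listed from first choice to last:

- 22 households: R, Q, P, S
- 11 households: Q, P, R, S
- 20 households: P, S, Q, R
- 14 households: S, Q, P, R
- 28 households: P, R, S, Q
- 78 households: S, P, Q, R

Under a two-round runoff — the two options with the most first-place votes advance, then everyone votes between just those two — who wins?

S

Round 1 first-place votes: Q 11, P 48, R 22, S 92.
S and P advance.
Runoff: S is preferred to P by 92 voters; P by 81.
S wins the runoff.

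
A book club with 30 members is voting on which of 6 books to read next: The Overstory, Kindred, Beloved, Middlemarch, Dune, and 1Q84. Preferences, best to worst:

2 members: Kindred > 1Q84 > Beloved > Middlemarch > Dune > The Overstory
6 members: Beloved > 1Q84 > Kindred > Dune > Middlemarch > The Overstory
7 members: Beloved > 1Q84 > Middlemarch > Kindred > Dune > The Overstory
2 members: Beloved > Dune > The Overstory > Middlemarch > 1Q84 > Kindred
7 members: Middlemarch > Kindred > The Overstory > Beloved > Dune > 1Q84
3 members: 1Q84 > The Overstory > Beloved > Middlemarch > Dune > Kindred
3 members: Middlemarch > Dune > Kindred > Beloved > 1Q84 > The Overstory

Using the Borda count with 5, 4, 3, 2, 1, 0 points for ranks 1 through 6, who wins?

The Overstory: 2·0 + 6·0 + 7·0 + 2·3 + 7·3 + 3·4 + 3·0 = 39
Kindred: 2·5 + 6·3 + 7·2 + 2·0 + 7·4 + 3·0 + 3·3 = 79
Beloved: 2·3 + 6·5 + 7·5 + 2·5 + 7·2 + 3·3 + 3·2 = 110
Middlemarch: 2·2 + 6·1 + 7·3 + 2·2 + 7·5 + 3·2 + 3·5 = 91
Dune: 2·1 + 6·2 + 7·1 + 2·4 + 7·1 + 3·1 + 3·4 = 51
1Q84: 2·4 + 6·4 + 7·4 + 2·1 + 7·0 + 3·5 + 3·1 = 80
Beloved has the highest Borda score (110).

Beloved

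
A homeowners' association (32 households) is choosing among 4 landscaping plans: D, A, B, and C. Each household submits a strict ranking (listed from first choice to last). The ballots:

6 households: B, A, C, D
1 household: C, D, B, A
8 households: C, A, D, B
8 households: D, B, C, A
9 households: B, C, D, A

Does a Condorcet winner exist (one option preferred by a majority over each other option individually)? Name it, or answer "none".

Checking pairwise contests:
C beats D 24–8.
D beats A 18–14.
D beats B 17–15.
B beats C 23–9.
Every option loses at least one head-to-head, so there is no Condorcet winner.

none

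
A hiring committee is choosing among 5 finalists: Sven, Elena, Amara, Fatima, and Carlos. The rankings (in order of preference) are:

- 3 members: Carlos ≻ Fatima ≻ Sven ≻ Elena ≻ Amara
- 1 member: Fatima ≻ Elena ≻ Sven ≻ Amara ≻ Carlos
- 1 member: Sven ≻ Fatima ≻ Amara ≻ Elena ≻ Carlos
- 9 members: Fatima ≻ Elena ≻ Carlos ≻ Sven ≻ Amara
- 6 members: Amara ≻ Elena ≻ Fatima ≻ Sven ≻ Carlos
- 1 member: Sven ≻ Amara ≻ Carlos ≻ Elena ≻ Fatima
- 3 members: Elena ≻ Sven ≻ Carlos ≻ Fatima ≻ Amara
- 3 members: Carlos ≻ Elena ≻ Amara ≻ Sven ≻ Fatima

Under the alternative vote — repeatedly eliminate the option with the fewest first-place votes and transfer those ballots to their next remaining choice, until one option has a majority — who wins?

Round 1: Sven 2, Elena 3, Amara 6, Fatima 10, Carlos 6. Eliminate Sven.
Round 2: Elena 3, Amara 7, Fatima 11, Carlos 6. Eliminate Elena.
Round 3: Amara 7, Fatima 11, Carlos 9. Eliminate Amara.
Round 4: Fatima 17, Carlos 10. Fatima has a majority.

Fatima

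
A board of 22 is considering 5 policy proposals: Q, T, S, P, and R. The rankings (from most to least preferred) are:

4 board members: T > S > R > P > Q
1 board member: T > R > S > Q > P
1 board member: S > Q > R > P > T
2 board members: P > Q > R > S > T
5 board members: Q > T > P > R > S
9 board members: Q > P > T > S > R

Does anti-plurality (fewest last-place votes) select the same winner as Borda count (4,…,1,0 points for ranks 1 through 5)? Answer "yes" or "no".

no

Anti-plurality — last-place votes: Q 4, T 3, S 5, P 1, R 9. Winner: P.
Borda — scores: Q 66, T 53, S 29, P 50, R 22. Winner: Q.
The two methods disagree.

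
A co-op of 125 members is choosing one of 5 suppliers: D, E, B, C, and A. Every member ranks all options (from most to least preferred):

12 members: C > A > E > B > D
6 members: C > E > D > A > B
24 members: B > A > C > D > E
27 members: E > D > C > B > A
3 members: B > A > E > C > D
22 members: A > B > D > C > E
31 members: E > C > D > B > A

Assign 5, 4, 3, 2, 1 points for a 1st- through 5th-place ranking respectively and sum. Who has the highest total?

D: 12·1 + 6·3 + 24·2 + 27·4 + 3·1 + 22·3 + 31·3 = 348
E: 12·3 + 6·4 + 24·1 + 27·5 + 3·3 + 22·1 + 31·5 = 405
B: 12·2 + 6·1 + 24·5 + 27·2 + 3·5 + 22·4 + 31·2 = 369
C: 12·5 + 6·5 + 24·3 + 27·3 + 3·2 + 22·2 + 31·4 = 417
A: 12·4 + 6·2 + 24·4 + 27·1 + 3·4 + 22·5 + 31·1 = 336
C has the highest Borda score (417).

C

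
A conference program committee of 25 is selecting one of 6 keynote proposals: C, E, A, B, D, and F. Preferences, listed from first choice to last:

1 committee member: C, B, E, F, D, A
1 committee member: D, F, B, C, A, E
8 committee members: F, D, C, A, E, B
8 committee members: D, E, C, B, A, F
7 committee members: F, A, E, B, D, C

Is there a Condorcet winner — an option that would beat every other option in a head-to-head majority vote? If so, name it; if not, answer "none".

F vs C: 16–9 for F.
F vs E: 16–9 for F.
F vs A: 17–8 for F.
F vs B: 16–9 for F.
F vs D: 16–9 for F.
F beats every other option head-to-head.

F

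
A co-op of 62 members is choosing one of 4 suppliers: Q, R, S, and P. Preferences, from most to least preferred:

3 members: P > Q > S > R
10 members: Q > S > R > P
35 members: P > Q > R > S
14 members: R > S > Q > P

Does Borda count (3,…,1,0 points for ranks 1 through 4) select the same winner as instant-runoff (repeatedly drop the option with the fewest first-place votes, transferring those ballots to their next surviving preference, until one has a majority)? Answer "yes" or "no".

Borda — scores: Q 120, R 87, S 51, P 114. Winner: Q.
Instant-runoff — R1 Q 10, R 14, S 0, P 38 (P winner). Winner: P.
The two methods disagree.

no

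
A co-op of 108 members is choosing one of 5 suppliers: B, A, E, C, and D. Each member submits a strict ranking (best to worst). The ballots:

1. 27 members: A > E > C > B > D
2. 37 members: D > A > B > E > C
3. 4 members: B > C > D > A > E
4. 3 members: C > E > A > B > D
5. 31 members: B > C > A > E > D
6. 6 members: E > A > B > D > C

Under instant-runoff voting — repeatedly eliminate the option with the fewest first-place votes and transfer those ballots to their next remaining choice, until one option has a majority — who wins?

Round 1: B 35, A 27, E 6, C 3, D 37. Eliminate C.
Round 2: B 35, A 27, E 9, D 37. Eliminate E.
Round 3: B 35, A 36, D 37. Eliminate B.
Round 4: A 67, D 41. A has a majority.

A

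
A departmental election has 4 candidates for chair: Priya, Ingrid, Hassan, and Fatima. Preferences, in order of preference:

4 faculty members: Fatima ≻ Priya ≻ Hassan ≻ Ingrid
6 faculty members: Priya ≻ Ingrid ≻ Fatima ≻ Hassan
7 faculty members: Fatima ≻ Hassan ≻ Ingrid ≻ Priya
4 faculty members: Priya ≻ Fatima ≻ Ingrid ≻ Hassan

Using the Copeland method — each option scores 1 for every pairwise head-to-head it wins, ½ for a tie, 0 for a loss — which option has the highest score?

Fatima

Priya: beats Ingrid and Hassan; loses to Fatima → score 2.
Ingrid: loses to Priya, Hassan, and Fatima → score 0.
Hassan: beats Ingrid; loses to Priya and Fatima → score 1.
Fatima: beats Priya, Ingrid, and Hassan → score 3.
Fatima has the best pairwise record.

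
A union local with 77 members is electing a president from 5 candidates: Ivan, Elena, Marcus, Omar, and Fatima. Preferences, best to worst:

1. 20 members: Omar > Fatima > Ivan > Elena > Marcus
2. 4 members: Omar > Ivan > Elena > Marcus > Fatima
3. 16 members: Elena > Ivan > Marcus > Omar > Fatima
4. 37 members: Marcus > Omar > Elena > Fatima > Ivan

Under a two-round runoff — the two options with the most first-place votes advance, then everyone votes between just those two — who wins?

Round 1 first-place votes: Ivan 0, Elena 16, Marcus 37, Omar 24, Fatima 0.
Marcus and Omar advance.
Runoff: Marcus is preferred to Omar by 53 voters; Omar by 24.
Marcus wins the runoff.

Marcus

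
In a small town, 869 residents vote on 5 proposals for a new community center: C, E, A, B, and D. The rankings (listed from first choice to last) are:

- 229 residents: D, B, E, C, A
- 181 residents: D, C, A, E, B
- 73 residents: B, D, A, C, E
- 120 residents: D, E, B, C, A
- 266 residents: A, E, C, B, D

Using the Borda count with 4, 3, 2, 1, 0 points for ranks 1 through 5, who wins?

D

C: 229·1 + 181·3 + 73·1 + 120·1 + 266·2 = 1497
E: 229·2 + 181·1 + 73·0 + 120·3 + 266·3 = 1797
A: 229·0 + 181·2 + 73·2 + 120·0 + 266·4 = 1572
B: 229·3 + 181·0 + 73·4 + 120·2 + 266·1 = 1485
D: 229·4 + 181·4 + 73·3 + 120·4 + 266·0 = 2339
D has the highest Borda score (2339).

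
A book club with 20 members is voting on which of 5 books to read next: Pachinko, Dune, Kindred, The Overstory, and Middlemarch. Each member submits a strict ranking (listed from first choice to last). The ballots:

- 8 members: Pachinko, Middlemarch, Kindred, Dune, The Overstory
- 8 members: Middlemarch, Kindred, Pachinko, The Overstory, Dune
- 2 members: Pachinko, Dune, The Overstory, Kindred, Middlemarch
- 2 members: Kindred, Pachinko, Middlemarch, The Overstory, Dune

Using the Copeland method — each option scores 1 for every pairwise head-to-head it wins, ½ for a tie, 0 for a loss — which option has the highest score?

Pachinko

Pachinko: beats Dune, The Overstory, and Middlemarch; ties Kindred → score 3.5.
Dune: ties The Overstory; loses to Pachinko, Kindred, and Middlemarch → score 0.5.
Kindred: beats Dune and The Overstory; ties Pachinko; loses to Middlemarch → score 2.5.
The Overstory: ties Dune; loses to Pachinko, Kindred, and Middlemarch → score 0.5.
Middlemarch: beats Dune, Kindred, and The Overstory; loses to Pachinko → score 3.
Pachinko has the best pairwise record.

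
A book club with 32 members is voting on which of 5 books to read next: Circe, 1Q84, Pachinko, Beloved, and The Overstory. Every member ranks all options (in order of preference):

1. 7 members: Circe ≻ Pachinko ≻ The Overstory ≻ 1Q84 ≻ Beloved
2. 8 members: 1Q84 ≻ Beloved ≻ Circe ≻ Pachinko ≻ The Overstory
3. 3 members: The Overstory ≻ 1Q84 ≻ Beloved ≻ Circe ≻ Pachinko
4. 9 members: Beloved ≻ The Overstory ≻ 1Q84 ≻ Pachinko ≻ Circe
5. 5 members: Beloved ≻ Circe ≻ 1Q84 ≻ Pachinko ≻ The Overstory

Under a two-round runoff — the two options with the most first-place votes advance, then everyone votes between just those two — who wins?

1Q84

Round 1 first-place votes: Circe 7, 1Q84 8, Pachinko 0, Beloved 14, The Overstory 3.
Beloved and 1Q84 advance.
Runoff: Beloved is preferred to 1Q84 by 14 voters; 1Q84 by 18.
1Q84 wins the runoff.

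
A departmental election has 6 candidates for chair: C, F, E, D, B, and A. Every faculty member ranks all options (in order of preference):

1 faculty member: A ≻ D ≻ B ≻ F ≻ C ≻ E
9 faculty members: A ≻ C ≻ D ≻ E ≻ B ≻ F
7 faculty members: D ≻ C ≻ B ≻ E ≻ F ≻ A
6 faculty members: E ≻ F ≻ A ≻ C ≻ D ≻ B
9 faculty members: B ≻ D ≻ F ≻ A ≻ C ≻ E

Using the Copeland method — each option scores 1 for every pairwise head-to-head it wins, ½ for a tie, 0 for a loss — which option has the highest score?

C: beats E and B; ties F; loses to D and A → score 2.5.
F: beats A; ties C; loses to E, D, and B → score 1.5.
E: beats F; loses to C, D, B, and A → score 1.
D: beats C, F, E, and B; ties A → score 4.5.
B: beats F and E; ties A; loses to C and D → score 2.5.
A: beats C and E; ties D and B; loses to F → score 3.
D has the best pairwise record.

D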